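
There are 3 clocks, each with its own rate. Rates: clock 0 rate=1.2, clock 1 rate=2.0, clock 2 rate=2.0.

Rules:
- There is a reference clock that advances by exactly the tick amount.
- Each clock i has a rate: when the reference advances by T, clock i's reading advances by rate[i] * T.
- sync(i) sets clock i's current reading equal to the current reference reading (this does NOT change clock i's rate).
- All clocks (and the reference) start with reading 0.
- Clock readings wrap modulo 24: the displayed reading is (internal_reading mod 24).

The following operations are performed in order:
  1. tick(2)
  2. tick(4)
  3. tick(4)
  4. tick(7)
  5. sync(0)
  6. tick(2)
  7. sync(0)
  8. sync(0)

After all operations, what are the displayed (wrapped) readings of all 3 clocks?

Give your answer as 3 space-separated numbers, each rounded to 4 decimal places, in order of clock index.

After op 1 tick(2): ref=2.0000 raw=[2.4000 4.0000 4.0000]
After op 2 tick(4): ref=6.0000 raw=[7.2000 12.0000 12.0000]
After op 3 tick(4): ref=10.0000 raw=[12.0000 20.0000 20.0000]
After op 4 tick(7): ref=17.0000 raw=[20.4000 34.0000 34.0000]
After op 5 sync(0): ref=17.0000 raw=[17.0000 34.0000 34.0000]
After op 6 tick(2): ref=19.0000 raw=[19.4000 38.0000 38.0000]
After op 7 sync(0): ref=19.0000 raw=[19.0000 38.0000 38.0000]
After op 8 sync(0): ref=19.0000 raw=[19.0000 38.0000 38.0000]
Wrap final raw readings (mod 24): 19.0000 mod 24 = 19.0000; 38.0000 mod 24 = 14.0000; 38.0000 mod 24 = 14.0000

Answer: 19.0000 14.0000 14.0000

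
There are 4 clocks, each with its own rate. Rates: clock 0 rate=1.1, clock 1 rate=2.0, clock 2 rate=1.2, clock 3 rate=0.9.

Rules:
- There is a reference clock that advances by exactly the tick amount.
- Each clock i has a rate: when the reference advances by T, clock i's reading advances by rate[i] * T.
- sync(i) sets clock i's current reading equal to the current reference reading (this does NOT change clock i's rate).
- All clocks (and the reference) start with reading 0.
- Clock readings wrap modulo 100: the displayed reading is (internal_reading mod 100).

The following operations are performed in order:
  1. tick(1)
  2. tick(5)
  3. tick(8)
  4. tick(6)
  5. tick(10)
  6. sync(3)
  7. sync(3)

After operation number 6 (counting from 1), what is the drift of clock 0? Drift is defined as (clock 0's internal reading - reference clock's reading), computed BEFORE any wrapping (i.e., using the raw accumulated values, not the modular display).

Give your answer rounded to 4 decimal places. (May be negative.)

After op 1 tick(1): ref=1.0000 raw=[1.1000 2.0000 1.2000 0.9000]
After op 2 tick(5): ref=6.0000 raw=[6.6000 12.0000 7.2000 5.4000]
After op 3 tick(8): ref=14.0000 raw=[15.4000 28.0000 16.8000 12.6000]
After op 4 tick(6): ref=20.0000 raw=[22.0000 40.0000 24.0000 18.0000]
After op 5 tick(10): ref=30.0000 raw=[33.0000 60.0000 36.0000 27.0000]
After op 6 sync(3): ref=30.0000 raw=[33.0000 60.0000 36.0000 30.0000]
Drift of clock 0 after op 6: 33.0000 - 30.0000 = 3.0000

Answer: 3.0000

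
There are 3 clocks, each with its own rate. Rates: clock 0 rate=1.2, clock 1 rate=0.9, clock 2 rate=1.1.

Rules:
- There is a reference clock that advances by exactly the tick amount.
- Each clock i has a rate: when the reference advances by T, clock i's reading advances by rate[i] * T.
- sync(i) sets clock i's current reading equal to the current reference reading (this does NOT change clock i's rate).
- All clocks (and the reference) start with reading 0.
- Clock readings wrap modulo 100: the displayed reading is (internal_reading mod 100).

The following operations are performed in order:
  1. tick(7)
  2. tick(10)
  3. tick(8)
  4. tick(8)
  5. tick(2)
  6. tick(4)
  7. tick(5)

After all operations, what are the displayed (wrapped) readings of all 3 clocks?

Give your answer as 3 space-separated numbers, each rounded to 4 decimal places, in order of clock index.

After op 1 tick(7): ref=7.0000 raw=[8.4000 6.3000 7.7000]
After op 2 tick(10): ref=17.0000 raw=[20.4000 15.3000 18.7000]
After op 3 tick(8): ref=25.0000 raw=[30.0000 22.5000 27.5000]
After op 4 tick(8): ref=33.0000 raw=[39.6000 29.7000 36.3000]
After op 5 tick(2): ref=35.0000 raw=[42.0000 31.5000 38.5000]
After op 6 tick(4): ref=39.0000 raw=[46.8000 35.1000 42.9000]
After op 7 tick(5): ref=44.0000 raw=[52.8000 39.6000 48.4000]
Wrap final raw readings (mod 100): 52.8000 mod 100 = 52.8000; 39.6000 mod 100 = 39.6000; 48.4000 mod 100 = 48.4000

Answer: 52.8000 39.6000 48.4000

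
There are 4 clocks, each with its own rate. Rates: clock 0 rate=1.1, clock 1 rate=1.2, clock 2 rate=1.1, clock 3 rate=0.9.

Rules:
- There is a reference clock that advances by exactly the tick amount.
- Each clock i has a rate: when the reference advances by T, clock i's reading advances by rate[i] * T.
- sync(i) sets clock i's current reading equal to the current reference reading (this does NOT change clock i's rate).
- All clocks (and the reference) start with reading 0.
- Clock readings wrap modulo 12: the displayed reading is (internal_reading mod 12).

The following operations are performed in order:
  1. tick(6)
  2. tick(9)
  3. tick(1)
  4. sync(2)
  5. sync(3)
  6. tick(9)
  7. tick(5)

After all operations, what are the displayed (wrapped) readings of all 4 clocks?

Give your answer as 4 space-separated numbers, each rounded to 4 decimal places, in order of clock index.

After op 1 tick(6): ref=6.0000 raw=[6.6000 7.2000 6.6000 5.4000]
After op 2 tick(9): ref=15.0000 raw=[16.5000 18.0000 16.5000 13.5000]
After op 3 tick(1): ref=16.0000 raw=[17.6000 19.2000 17.6000 14.4000]
After op 4 sync(2): ref=16.0000 raw=[17.6000 19.2000 16.0000 14.4000]
After op 5 sync(3): ref=16.0000 raw=[17.6000 19.2000 16.0000 16.0000]
After op 6 tick(9): ref=25.0000 raw=[27.5000 30.0000 25.9000 24.1000]
After op 7 tick(5): ref=30.0000 raw=[33.0000 36.0000 31.4000 28.6000]
Wrap final raw readings (mod 12): 33.0000 mod 12 = 9.0000; 36.0000 mod 12 = 0.0000; 31.4000 mod 12 = 7.4000; 28.6000 mod 12 = 4.6000

Answer: 9.0000 0.0000 7.4000 4.6000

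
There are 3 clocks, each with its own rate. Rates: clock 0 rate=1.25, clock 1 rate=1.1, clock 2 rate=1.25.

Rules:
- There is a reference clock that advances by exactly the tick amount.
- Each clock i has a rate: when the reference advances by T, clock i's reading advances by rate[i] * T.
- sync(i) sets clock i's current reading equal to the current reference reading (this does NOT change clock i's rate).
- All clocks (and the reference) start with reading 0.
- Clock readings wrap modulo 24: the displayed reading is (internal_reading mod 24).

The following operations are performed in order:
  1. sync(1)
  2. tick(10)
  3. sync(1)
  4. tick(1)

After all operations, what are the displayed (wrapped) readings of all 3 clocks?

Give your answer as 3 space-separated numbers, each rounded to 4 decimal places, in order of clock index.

After op 1 sync(1): ref=0.0000 raw=[0.0000 0.0000 0.0000]
After op 2 tick(10): ref=10.0000 raw=[12.5000 11.0000 12.5000]
After op 3 sync(1): ref=10.0000 raw=[12.5000 10.0000 12.5000]
After op 4 tick(1): ref=11.0000 raw=[13.7500 11.1000 13.7500]
Wrap final raw readings (mod 24): 13.7500 mod 24 = 13.7500; 11.1000 mod 24 = 11.1000; 13.7500 mod 24 = 13.7500

Answer: 13.7500 11.1000 13.7500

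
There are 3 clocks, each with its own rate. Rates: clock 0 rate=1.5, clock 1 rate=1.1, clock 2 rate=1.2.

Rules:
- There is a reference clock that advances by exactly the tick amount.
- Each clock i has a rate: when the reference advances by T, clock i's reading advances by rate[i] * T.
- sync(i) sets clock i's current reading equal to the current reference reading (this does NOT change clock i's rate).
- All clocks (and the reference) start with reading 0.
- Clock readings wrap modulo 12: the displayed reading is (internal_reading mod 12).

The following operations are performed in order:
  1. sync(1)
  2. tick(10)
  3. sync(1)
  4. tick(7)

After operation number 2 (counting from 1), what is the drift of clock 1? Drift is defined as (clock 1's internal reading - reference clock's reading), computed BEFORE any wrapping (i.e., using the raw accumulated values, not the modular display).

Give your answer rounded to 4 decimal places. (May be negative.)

Answer: 1.0000

Derivation:
After op 1 sync(1): ref=0.0000 raw=[0.0000 0.0000 0.0000]
After op 2 tick(10): ref=10.0000 raw=[15.0000 11.0000 12.0000]
Drift of clock 1 after op 2: 11.0000 - 10.0000 = 1.0000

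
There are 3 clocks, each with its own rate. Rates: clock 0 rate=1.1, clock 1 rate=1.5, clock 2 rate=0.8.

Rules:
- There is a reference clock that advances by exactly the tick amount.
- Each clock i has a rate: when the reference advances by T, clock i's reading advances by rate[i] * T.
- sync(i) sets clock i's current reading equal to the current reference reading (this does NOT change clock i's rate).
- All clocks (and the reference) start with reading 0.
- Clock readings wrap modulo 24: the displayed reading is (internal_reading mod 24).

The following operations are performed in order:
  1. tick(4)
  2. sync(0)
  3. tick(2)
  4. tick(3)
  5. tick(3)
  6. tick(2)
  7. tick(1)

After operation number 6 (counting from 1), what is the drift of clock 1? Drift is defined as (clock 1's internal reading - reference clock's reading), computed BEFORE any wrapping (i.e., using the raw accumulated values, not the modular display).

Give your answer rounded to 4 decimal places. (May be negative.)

After op 1 tick(4): ref=4.0000 raw=[4.4000 6.0000 3.2000]
After op 2 sync(0): ref=4.0000 raw=[4.0000 6.0000 3.2000]
After op 3 tick(2): ref=6.0000 raw=[6.2000 9.0000 4.8000]
After op 4 tick(3): ref=9.0000 raw=[9.5000 13.5000 7.2000]
After op 5 tick(3): ref=12.0000 raw=[12.8000 18.0000 9.6000]
After op 6 tick(2): ref=14.0000 raw=[15.0000 21.0000 11.2000]
Drift of clock 1 after op 6: 21.0000 - 14.0000 = 7.0000

Answer: 7.0000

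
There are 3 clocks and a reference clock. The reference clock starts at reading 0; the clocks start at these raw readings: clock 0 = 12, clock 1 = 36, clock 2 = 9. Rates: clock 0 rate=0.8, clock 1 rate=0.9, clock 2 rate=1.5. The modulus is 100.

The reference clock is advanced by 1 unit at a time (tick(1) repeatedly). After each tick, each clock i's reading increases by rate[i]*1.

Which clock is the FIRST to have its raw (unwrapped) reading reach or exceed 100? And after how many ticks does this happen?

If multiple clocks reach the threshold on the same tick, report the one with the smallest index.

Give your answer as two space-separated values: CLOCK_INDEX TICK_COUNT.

Answer: 2 61

Derivation:
clock 0: start=12, rate=0.8, needs 100-12 = 88; ticks = ceil(88/0.8) = ceil(110.0000) = 110; reading at tick 110 = 12 + 0.8*110 = 100.0000
clock 1: start=36, rate=0.9, needs 100-36 = 64; ticks = ceil(64/0.9) = ceil(71.1111) = 72; reading at tick 72 = 36 + 0.9*72 = 100.8000
clock 2: start=9, rate=1.5, needs 100-9 = 91; ticks = ceil(91/1.5) = ceil(60.6667) = 61; reading at tick 61 = 9 + 1.5*61 = 100.5000
Minimum tick count = 61; winners = [2]; smallest index = 2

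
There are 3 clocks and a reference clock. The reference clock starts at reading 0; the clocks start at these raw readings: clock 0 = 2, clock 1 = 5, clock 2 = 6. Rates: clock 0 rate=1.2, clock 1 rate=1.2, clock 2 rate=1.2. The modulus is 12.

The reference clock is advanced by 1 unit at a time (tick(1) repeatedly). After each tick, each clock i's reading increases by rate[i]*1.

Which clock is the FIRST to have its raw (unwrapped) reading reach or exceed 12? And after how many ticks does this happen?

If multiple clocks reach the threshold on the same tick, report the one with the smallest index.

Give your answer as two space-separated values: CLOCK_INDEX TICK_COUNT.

clock 0: start=2, rate=1.2, needs 12-2 = 10; ticks = ceil(10/1.2) = ceil(8.3333) = 9; reading at tick 9 = 2 + 1.2*9 = 12.8000
clock 1: start=5, rate=1.2, needs 12-5 = 7; ticks = ceil(7/1.2) = ceil(5.8333) = 6; reading at tick 6 = 5 + 1.2*6 = 12.2000
clock 2: start=6, rate=1.2, needs 12-6 = 6; ticks = ceil(6/1.2) = ceil(5.0000) = 5; reading at tick 5 = 6 + 1.2*5 = 12.0000
Minimum tick count = 5; winners = [2]; smallest index = 2

Answer: 2 5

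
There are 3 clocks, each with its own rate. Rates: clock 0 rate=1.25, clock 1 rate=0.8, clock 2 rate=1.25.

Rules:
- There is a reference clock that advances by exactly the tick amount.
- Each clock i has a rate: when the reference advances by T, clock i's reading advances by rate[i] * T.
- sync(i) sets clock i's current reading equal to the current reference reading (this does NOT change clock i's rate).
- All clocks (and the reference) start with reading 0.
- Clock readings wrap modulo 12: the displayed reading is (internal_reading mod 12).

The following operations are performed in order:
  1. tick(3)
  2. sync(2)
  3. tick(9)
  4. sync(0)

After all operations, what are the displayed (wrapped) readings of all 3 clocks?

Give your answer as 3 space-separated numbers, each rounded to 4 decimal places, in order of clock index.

Answer: 0.0000 9.6000 2.2500

Derivation:
After op 1 tick(3): ref=3.0000 raw=[3.7500 2.4000 3.7500]
After op 2 sync(2): ref=3.0000 raw=[3.7500 2.4000 3.0000]
After op 3 tick(9): ref=12.0000 raw=[15.0000 9.6000 14.2500]
After op 4 sync(0): ref=12.0000 raw=[12.0000 9.6000 14.2500]
Wrap final raw readings (mod 12): 12.0000 mod 12 = 0.0000; 9.6000 mod 12 = 9.6000; 14.2500 mod 12 = 2.2500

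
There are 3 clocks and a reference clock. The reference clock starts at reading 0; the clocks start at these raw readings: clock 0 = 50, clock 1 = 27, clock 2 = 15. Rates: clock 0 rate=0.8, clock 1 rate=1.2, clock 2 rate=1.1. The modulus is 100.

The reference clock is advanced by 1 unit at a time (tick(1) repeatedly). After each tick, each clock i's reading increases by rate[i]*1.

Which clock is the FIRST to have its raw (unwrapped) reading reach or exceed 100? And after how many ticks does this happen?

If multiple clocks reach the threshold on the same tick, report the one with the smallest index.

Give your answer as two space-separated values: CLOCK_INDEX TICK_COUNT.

Answer: 1 61

Derivation:
clock 0: start=50, rate=0.8, needs 100-50 = 50; ticks = ceil(50/0.8) = ceil(62.5000) = 63; reading at tick 63 = 50 + 0.8*63 = 100.4000
clock 1: start=27, rate=1.2, needs 100-27 = 73; ticks = ceil(73/1.2) = ceil(60.8333) = 61; reading at tick 61 = 27 + 1.2*61 = 100.2000
clock 2: start=15, rate=1.1, needs 100-15 = 85; ticks = ceil(85/1.1) = ceil(77.2727) = 78; reading at tick 78 = 15 + 1.1*78 = 100.8000
Minimum tick count = 61; winners = [1]; smallest index = 1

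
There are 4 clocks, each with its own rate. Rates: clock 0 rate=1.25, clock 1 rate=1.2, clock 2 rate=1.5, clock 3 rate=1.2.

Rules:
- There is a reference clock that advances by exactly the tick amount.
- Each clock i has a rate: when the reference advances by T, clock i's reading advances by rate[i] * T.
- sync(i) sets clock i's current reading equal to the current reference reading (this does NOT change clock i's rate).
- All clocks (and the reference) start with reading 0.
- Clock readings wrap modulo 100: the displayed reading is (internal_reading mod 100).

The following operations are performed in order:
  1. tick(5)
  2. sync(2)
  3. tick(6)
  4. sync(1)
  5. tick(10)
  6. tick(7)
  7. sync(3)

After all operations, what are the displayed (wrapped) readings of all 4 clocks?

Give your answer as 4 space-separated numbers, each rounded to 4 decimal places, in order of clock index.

After op 1 tick(5): ref=5.0000 raw=[6.2500 6.0000 7.5000 6.0000]
After op 2 sync(2): ref=5.0000 raw=[6.2500 6.0000 5.0000 6.0000]
After op 3 tick(6): ref=11.0000 raw=[13.7500 13.2000 14.0000 13.2000]
After op 4 sync(1): ref=11.0000 raw=[13.7500 11.0000 14.0000 13.2000]
After op 5 tick(10): ref=21.0000 raw=[26.2500 23.0000 29.0000 25.2000]
After op 6 tick(7): ref=28.0000 raw=[35.0000 31.4000 39.5000 33.6000]
After op 7 sync(3): ref=28.0000 raw=[35.0000 31.4000 39.5000 28.0000]
Wrap final raw readings (mod 100): 35.0000 mod 100 = 35.0000; 31.4000 mod 100 = 31.4000; 39.5000 mod 100 = 39.5000; 28.0000 mod 100 = 28.0000

Answer: 35.0000 31.4000 39.5000 28.0000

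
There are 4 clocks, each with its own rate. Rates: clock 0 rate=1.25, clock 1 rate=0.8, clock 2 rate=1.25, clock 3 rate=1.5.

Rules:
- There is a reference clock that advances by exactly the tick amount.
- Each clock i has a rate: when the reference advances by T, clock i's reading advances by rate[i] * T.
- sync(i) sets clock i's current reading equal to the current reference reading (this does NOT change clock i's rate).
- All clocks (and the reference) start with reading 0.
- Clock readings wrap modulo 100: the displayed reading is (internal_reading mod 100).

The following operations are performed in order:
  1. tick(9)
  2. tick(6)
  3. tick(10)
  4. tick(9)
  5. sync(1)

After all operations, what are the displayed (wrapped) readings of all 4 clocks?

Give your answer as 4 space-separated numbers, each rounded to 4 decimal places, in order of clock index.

Answer: 42.5000 34.0000 42.5000 51.0000

Derivation:
After op 1 tick(9): ref=9.0000 raw=[11.2500 7.2000 11.2500 13.5000]
After op 2 tick(6): ref=15.0000 raw=[18.7500 12.0000 18.7500 22.5000]
After op 3 tick(10): ref=25.0000 raw=[31.2500 20.0000 31.2500 37.5000]
After op 4 tick(9): ref=34.0000 raw=[42.5000 27.2000 42.5000 51.0000]
After op 5 sync(1): ref=34.0000 raw=[42.5000 34.0000 42.5000 51.0000]
Wrap final raw readings (mod 100): 42.5000 mod 100 = 42.5000; 34.0000 mod 100 = 34.0000; 42.5000 mod 100 = 42.5000; 51.0000 mod 100 = 51.0000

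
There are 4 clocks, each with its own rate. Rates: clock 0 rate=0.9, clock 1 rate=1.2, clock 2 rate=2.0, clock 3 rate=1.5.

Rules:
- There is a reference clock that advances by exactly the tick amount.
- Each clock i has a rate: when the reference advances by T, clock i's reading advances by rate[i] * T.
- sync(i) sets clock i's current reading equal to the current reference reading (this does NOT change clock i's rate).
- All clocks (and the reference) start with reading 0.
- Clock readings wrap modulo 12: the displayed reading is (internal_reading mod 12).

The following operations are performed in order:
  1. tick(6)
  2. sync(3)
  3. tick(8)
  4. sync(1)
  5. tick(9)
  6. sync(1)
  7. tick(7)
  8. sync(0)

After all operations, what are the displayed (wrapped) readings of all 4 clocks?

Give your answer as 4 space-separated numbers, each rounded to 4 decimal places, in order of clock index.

Answer: 6.0000 7.4000 0.0000 6.0000

Derivation:
After op 1 tick(6): ref=6.0000 raw=[5.4000 7.2000 12.0000 9.0000]
After op 2 sync(3): ref=6.0000 raw=[5.4000 7.2000 12.0000 6.0000]
After op 3 tick(8): ref=14.0000 raw=[12.6000 16.8000 28.0000 18.0000]
After op 4 sync(1): ref=14.0000 raw=[12.6000 14.0000 28.0000 18.0000]
After op 5 tick(9): ref=23.0000 raw=[20.7000 24.8000 46.0000 31.5000]
After op 6 sync(1): ref=23.0000 raw=[20.7000 23.0000 46.0000 31.5000]
After op 7 tick(7): ref=30.0000 raw=[27.0000 31.4000 60.0000 42.0000]
After op 8 sync(0): ref=30.0000 raw=[30.0000 31.4000 60.0000 42.0000]
Wrap final raw readings (mod 12): 30.0000 mod 12 = 6.0000; 31.4000 mod 12 = 7.4000; 60.0000 mod 12 = 0.0000; 42.0000 mod 12 = 6.0000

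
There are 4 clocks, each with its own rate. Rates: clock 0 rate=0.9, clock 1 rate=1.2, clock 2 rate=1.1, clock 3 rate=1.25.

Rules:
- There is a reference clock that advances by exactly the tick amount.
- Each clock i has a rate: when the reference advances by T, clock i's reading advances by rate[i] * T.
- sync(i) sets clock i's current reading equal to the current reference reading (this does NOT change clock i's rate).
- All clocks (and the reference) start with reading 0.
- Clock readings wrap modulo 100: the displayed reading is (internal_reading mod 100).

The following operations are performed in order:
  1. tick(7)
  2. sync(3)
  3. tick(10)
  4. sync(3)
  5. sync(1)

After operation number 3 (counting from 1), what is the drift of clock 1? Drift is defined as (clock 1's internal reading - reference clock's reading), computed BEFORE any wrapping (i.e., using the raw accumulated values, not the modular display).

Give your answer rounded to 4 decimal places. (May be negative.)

Answer: 3.4000

Derivation:
After op 1 tick(7): ref=7.0000 raw=[6.3000 8.4000 7.7000 8.7500]
After op 2 sync(3): ref=7.0000 raw=[6.3000 8.4000 7.7000 7.0000]
After op 3 tick(10): ref=17.0000 raw=[15.3000 20.4000 18.7000 19.5000]
Drift of clock 1 after op 3: 20.4000 - 17.0000 = 3.4000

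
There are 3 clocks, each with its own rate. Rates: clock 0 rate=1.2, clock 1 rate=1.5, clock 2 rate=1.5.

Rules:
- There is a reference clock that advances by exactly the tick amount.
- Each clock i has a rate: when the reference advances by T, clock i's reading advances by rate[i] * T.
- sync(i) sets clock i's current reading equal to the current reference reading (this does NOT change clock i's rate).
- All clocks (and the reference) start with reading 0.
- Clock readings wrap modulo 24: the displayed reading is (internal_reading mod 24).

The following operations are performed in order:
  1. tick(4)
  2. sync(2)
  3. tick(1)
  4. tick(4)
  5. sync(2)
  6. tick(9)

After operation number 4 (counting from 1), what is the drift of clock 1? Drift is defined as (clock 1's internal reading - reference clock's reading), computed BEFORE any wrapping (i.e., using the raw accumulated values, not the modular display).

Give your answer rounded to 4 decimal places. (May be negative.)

Answer: 4.5000

Derivation:
After op 1 tick(4): ref=4.0000 raw=[4.8000 6.0000 6.0000]
After op 2 sync(2): ref=4.0000 raw=[4.8000 6.0000 4.0000]
After op 3 tick(1): ref=5.0000 raw=[6.0000 7.5000 5.5000]
After op 4 tick(4): ref=9.0000 raw=[10.8000 13.5000 11.5000]
Drift of clock 1 after op 4: 13.5000 - 9.0000 = 4.5000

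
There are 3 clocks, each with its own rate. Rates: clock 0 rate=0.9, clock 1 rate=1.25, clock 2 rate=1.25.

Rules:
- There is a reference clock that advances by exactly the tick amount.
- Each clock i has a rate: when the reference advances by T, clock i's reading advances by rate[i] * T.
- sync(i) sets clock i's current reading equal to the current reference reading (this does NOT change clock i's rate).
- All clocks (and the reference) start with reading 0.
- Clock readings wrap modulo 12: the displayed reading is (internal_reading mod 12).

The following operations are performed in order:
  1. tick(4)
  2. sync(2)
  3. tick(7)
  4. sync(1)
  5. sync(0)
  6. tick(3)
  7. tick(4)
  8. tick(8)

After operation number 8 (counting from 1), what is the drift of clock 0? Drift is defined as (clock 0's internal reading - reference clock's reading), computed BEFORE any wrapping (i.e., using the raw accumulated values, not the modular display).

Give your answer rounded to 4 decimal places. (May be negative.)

After op 1 tick(4): ref=4.0000 raw=[3.6000 5.0000 5.0000]
After op 2 sync(2): ref=4.0000 raw=[3.6000 5.0000 4.0000]
After op 3 tick(7): ref=11.0000 raw=[9.9000 13.7500 12.7500]
After op 4 sync(1): ref=11.0000 raw=[9.9000 11.0000 12.7500]
After op 5 sync(0): ref=11.0000 raw=[11.0000 11.0000 12.7500]
After op 6 tick(3): ref=14.0000 raw=[13.7000 14.7500 16.5000]
After op 7 tick(4): ref=18.0000 raw=[17.3000 19.7500 21.5000]
After op 8 tick(8): ref=26.0000 raw=[24.5000 29.7500 31.5000]
Drift of clock 0 after op 8: 24.5000 - 26.0000 = -1.5000

Answer: -1.5000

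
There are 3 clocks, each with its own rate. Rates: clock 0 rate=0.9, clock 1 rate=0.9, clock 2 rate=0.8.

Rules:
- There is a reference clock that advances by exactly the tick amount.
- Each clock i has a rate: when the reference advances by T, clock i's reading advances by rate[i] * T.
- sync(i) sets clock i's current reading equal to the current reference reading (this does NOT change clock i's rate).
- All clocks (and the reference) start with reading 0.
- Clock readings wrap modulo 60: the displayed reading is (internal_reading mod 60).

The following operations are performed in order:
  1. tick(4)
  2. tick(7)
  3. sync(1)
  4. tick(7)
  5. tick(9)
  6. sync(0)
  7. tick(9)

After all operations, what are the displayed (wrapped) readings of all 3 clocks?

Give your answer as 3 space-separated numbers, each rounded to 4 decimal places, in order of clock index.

Answer: 35.1000 33.5000 28.8000

Derivation:
After op 1 tick(4): ref=4.0000 raw=[3.6000 3.6000 3.2000]
After op 2 tick(7): ref=11.0000 raw=[9.9000 9.9000 8.8000]
After op 3 sync(1): ref=11.0000 raw=[9.9000 11.0000 8.8000]
After op 4 tick(7): ref=18.0000 raw=[16.2000 17.3000 14.4000]
After op 5 tick(9): ref=27.0000 raw=[24.3000 25.4000 21.6000]
After op 6 sync(0): ref=27.0000 raw=[27.0000 25.4000 21.6000]
After op 7 tick(9): ref=36.0000 raw=[35.1000 33.5000 28.8000]
Wrap final raw readings (mod 60): 35.1000 mod 60 = 35.1000; 33.5000 mod 60 = 33.5000; 28.8000 mod 60 = 28.8000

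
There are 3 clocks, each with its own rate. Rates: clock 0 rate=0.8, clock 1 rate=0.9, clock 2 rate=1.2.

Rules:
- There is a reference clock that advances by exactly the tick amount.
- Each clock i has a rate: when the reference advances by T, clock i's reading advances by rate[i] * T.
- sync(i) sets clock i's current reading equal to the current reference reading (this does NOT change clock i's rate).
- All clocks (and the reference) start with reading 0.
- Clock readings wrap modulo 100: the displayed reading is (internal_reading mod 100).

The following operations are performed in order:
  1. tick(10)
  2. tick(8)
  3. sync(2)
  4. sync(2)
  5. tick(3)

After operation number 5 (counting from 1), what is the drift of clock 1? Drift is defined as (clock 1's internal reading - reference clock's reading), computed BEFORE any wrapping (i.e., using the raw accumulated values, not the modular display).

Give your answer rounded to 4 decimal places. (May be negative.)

Answer: -2.1000

Derivation:
After op 1 tick(10): ref=10.0000 raw=[8.0000 9.0000 12.0000]
After op 2 tick(8): ref=18.0000 raw=[14.4000 16.2000 21.6000]
After op 3 sync(2): ref=18.0000 raw=[14.4000 16.2000 18.0000]
After op 4 sync(2): ref=18.0000 raw=[14.4000 16.2000 18.0000]
After op 5 tick(3): ref=21.0000 raw=[16.8000 18.9000 21.6000]
Drift of clock 1 after op 5: 18.9000 - 21.0000 = -2.1000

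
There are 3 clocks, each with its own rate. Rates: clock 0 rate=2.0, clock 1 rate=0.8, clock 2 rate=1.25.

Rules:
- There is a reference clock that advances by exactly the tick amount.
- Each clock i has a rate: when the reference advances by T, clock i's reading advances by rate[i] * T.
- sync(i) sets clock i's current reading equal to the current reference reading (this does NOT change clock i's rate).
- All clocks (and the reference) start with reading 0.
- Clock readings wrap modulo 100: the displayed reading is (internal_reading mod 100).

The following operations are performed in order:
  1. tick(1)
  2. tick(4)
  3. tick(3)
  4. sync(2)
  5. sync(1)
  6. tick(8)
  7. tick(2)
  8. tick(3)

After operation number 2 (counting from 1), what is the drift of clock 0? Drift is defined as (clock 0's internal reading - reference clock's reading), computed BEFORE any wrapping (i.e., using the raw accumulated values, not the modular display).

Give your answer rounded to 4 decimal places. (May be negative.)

After op 1 tick(1): ref=1.0000 raw=[2.0000 0.8000 1.2500]
After op 2 tick(4): ref=5.0000 raw=[10.0000 4.0000 6.2500]
Drift of clock 0 after op 2: 10.0000 - 5.0000 = 5.0000

Answer: 5.0000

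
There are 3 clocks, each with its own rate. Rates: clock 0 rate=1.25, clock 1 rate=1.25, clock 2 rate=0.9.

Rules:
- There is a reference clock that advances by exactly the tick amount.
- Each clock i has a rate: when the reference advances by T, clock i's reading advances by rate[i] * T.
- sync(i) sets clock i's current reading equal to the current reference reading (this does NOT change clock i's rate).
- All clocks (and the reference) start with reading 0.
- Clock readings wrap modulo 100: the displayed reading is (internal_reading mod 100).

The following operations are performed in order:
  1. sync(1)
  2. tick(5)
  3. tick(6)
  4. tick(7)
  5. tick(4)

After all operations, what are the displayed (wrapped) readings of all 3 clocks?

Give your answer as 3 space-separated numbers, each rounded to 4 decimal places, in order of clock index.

Answer: 27.5000 27.5000 19.8000

Derivation:
After op 1 sync(1): ref=0.0000 raw=[0.0000 0.0000 0.0000]
After op 2 tick(5): ref=5.0000 raw=[6.2500 6.2500 4.5000]
After op 3 tick(6): ref=11.0000 raw=[13.7500 13.7500 9.9000]
After op 4 tick(7): ref=18.0000 raw=[22.5000 22.5000 16.2000]
After op 5 tick(4): ref=22.0000 raw=[27.5000 27.5000 19.8000]
Wrap final raw readings (mod 100): 27.5000 mod 100 = 27.5000; 27.5000 mod 100 = 27.5000; 19.8000 mod 100 = 19.8000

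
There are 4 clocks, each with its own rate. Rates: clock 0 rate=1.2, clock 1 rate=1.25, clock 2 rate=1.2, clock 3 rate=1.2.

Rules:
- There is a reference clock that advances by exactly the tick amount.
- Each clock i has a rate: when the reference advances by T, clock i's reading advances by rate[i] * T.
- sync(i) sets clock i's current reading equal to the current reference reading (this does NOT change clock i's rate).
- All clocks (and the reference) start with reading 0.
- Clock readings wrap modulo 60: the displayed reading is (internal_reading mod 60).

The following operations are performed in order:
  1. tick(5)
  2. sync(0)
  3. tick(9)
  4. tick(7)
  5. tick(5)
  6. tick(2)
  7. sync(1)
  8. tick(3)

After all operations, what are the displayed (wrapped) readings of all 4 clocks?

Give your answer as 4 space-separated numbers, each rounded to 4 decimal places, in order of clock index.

After op 1 tick(5): ref=5.0000 raw=[6.0000 6.2500 6.0000 6.0000]
After op 2 sync(0): ref=5.0000 raw=[5.0000 6.2500 6.0000 6.0000]
After op 3 tick(9): ref=14.0000 raw=[15.8000 17.5000 16.8000 16.8000]
After op 4 tick(7): ref=21.0000 raw=[24.2000 26.2500 25.2000 25.2000]
After op 5 tick(5): ref=26.0000 raw=[30.2000 32.5000 31.2000 31.2000]
After op 6 tick(2): ref=28.0000 raw=[32.6000 35.0000 33.6000 33.6000]
After op 7 sync(1): ref=28.0000 raw=[32.6000 28.0000 33.6000 33.6000]
After op 8 tick(3): ref=31.0000 raw=[36.2000 31.7500 37.2000 37.2000]
Wrap final raw readings (mod 60): 36.2000 mod 60 = 36.2000; 31.7500 mod 60 = 31.7500; 37.2000 mod 60 = 37.2000; 37.2000 mod 60 = 37.2000

Answer: 36.2000 31.7500 37.2000 37.2000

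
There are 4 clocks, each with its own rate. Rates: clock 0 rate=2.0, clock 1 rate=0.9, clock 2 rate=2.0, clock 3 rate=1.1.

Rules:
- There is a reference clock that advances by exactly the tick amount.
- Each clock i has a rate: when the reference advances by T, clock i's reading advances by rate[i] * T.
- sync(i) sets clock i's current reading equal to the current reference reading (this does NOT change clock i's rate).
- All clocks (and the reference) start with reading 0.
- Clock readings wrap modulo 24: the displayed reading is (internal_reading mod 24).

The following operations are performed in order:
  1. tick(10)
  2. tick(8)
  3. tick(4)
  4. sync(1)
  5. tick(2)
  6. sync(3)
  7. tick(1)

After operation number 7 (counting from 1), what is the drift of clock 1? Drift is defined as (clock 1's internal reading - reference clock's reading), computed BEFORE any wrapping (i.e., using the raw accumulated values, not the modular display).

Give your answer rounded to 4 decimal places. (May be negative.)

Answer: -0.3000

Derivation:
After op 1 tick(10): ref=10.0000 raw=[20.0000 9.0000 20.0000 11.0000]
After op 2 tick(8): ref=18.0000 raw=[36.0000 16.2000 36.0000 19.8000]
After op 3 tick(4): ref=22.0000 raw=[44.0000 19.8000 44.0000 24.2000]
After op 4 sync(1): ref=22.0000 raw=[44.0000 22.0000 44.0000 24.2000]
After op 5 tick(2): ref=24.0000 raw=[48.0000 23.8000 48.0000 26.4000]
After op 6 sync(3): ref=24.0000 raw=[48.0000 23.8000 48.0000 24.0000]
After op 7 tick(1): ref=25.0000 raw=[50.0000 24.7000 50.0000 25.1000]
Drift of clock 1 after op 7: 24.7000 - 25.0000 = -0.3000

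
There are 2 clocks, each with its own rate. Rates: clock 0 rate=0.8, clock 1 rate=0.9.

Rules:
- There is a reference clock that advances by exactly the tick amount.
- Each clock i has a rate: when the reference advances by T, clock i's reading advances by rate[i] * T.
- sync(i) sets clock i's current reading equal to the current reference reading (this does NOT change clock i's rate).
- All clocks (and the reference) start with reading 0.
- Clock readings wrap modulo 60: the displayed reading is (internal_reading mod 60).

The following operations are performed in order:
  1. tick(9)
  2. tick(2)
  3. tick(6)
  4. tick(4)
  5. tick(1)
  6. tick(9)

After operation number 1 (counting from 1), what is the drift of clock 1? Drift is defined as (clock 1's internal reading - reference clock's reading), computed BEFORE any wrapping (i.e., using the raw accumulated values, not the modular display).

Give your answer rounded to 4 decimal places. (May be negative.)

Answer: -0.9000

Derivation:
After op 1 tick(9): ref=9.0000 raw=[7.2000 8.1000]
Drift of clock 1 after op 1: 8.1000 - 9.0000 = -0.9000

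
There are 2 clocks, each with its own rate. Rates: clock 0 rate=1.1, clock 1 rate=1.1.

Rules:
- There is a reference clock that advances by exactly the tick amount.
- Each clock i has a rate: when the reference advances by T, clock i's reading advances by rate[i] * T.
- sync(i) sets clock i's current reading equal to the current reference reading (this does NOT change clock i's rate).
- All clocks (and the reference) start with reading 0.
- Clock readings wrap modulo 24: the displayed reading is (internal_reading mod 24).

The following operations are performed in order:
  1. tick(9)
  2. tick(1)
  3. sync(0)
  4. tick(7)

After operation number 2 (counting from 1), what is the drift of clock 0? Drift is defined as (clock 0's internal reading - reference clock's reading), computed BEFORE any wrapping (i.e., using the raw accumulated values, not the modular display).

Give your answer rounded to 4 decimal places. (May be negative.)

Answer: 1.0000

Derivation:
After op 1 tick(9): ref=9.0000 raw=[9.9000 9.9000]
After op 2 tick(1): ref=10.0000 raw=[11.0000 11.0000]
Drift of clock 0 after op 2: 11.0000 - 10.0000 = 1.0000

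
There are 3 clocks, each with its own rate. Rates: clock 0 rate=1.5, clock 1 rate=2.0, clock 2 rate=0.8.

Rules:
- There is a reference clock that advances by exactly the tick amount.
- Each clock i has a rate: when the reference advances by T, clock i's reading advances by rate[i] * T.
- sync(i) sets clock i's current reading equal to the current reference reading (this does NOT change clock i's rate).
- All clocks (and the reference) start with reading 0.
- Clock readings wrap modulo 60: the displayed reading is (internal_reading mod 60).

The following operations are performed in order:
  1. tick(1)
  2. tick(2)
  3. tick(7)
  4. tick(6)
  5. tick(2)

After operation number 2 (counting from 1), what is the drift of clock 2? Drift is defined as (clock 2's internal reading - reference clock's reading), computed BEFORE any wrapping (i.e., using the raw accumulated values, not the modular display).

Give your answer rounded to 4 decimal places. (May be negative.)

Answer: -0.6000

Derivation:
After op 1 tick(1): ref=1.0000 raw=[1.5000 2.0000 0.8000]
After op 2 tick(2): ref=3.0000 raw=[4.5000 6.0000 2.4000]
Drift of clock 2 after op 2: 2.4000 - 3.0000 = -0.6000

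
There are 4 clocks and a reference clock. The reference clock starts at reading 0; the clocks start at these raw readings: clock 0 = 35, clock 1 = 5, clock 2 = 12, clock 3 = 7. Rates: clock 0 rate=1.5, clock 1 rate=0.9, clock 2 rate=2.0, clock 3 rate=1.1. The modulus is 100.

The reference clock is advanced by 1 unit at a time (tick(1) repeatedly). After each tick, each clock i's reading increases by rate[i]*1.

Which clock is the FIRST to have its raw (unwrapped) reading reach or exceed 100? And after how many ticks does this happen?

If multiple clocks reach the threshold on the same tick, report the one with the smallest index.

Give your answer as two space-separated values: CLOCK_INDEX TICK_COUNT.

clock 0: start=35, rate=1.5, needs 100-35 = 65; ticks = ceil(65/1.5) = ceil(43.3333) = 44; reading at tick 44 = 35 + 1.5*44 = 101.0000
clock 1: start=5, rate=0.9, needs 100-5 = 95; ticks = ceil(95/0.9) = ceil(105.5556) = 106; reading at tick 106 = 5 + 0.9*106 = 100.4000
clock 2: start=12, rate=2.0, needs 100-12 = 88; ticks = ceil(88/2.0) = ceil(44.0000) = 44; reading at tick 44 = 12 + 2.0*44 = 100.0000
clock 3: start=7, rate=1.1, needs 100-7 = 93; ticks = ceil(93/1.1) = ceil(84.5455) = 85; reading at tick 85 = 7 + 1.1*85 = 100.5000
Minimum tick count = 44; winners = [0, 2]; smallest index = 0

Answer: 0 44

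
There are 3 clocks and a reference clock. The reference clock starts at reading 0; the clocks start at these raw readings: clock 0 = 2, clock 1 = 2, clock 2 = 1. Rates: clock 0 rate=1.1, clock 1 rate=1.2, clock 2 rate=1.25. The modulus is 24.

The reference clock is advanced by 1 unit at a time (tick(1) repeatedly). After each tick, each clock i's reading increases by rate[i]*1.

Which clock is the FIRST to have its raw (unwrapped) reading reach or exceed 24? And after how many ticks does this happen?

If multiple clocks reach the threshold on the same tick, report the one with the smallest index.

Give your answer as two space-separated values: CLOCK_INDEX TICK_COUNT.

clock 0: start=2, rate=1.1, needs 24-2 = 22; ticks = ceil(22/1.1) = ceil(20.0000) = 20; reading at tick 20 = 2 + 1.1*20 = 24.0000
clock 1: start=2, rate=1.2, needs 24-2 = 22; ticks = ceil(22/1.2) = ceil(18.3333) = 19; reading at tick 19 = 2 + 1.2*19 = 24.8000
clock 2: start=1, rate=1.25, needs 24-1 = 23; ticks = ceil(23/1.25) = ceil(18.4000) = 19; reading at tick 19 = 1 + 1.25*19 = 24.7500
Minimum tick count = 19; winners = [1, 2]; smallest index = 1

Answer: 1 19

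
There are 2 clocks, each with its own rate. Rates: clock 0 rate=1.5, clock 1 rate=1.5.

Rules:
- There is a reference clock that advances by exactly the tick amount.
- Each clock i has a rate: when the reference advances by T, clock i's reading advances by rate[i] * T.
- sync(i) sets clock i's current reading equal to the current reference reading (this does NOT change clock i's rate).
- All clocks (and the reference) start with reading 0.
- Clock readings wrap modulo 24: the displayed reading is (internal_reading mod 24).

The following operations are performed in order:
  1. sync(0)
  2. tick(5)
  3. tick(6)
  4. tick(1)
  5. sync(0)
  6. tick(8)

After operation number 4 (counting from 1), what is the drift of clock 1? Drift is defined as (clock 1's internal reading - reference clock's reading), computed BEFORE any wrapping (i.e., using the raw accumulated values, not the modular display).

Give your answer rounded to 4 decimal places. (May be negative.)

After op 1 sync(0): ref=0.0000 raw=[0.0000 0.0000]
After op 2 tick(5): ref=5.0000 raw=[7.5000 7.5000]
After op 3 tick(6): ref=11.0000 raw=[16.5000 16.5000]
After op 4 tick(1): ref=12.0000 raw=[18.0000 18.0000]
Drift of clock 1 after op 4: 18.0000 - 12.0000 = 6.0000

Answer: 6.0000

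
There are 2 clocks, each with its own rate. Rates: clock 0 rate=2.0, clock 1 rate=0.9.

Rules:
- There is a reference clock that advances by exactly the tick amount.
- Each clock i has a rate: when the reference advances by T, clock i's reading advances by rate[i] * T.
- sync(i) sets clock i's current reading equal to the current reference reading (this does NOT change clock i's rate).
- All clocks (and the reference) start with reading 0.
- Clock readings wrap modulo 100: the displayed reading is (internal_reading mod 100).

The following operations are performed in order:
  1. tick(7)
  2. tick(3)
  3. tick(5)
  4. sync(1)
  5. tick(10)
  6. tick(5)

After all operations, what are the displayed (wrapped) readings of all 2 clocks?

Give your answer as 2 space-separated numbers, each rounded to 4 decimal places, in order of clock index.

Answer: 60.0000 28.5000

Derivation:
After op 1 tick(7): ref=7.0000 raw=[14.0000 6.3000]
After op 2 tick(3): ref=10.0000 raw=[20.0000 9.0000]
After op 3 tick(5): ref=15.0000 raw=[30.0000 13.5000]
After op 4 sync(1): ref=15.0000 raw=[30.0000 15.0000]
After op 5 tick(10): ref=25.0000 raw=[50.0000 24.0000]
After op 6 tick(5): ref=30.0000 raw=[60.0000 28.5000]
Wrap final raw readings (mod 100): 60.0000 mod 100 = 60.0000; 28.5000 mod 100 = 28.5000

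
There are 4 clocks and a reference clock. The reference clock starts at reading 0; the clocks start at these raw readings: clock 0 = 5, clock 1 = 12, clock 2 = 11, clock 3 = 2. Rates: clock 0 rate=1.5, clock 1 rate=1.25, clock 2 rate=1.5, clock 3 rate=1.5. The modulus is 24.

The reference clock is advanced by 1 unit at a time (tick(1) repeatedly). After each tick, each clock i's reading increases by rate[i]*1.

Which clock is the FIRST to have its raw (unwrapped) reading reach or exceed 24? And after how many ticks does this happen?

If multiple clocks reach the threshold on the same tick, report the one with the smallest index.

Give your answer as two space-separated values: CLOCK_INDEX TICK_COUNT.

clock 0: start=5, rate=1.5, needs 24-5 = 19; ticks = ceil(19/1.5) = ceil(12.6667) = 13; reading at tick 13 = 5 + 1.5*13 = 24.5000
clock 1: start=12, rate=1.25, needs 24-12 = 12; ticks = ceil(12/1.25) = ceil(9.6000) = 10; reading at tick 10 = 12 + 1.25*10 = 24.5000
clock 2: start=11, rate=1.5, needs 24-11 = 13; ticks = ceil(13/1.5) = ceil(8.6667) = 9; reading at tick 9 = 11 + 1.5*9 = 24.5000
clock 3: start=2, rate=1.5, needs 24-2 = 22; ticks = ceil(22/1.5) = ceil(14.6667) = 15; reading at tick 15 = 2 + 1.5*15 = 24.5000
Minimum tick count = 9; winners = [2]; smallest index = 2

Answer: 2 9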